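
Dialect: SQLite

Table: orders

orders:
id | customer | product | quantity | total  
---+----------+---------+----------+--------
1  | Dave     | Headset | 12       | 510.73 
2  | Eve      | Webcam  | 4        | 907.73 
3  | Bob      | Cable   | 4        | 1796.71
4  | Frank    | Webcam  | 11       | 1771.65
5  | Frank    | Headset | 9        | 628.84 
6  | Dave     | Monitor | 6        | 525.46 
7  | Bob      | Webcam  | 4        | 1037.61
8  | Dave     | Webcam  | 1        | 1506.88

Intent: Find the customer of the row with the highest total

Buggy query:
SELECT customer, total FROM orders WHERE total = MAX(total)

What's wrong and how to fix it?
Bug: MAX(total) is an aggregate and cannot be used directly in WHERE

Fix: Use a subquery: WHERE total = (SELECT MAX(total) FROM orders)

Corrected query:
SELECT customer, total FROM orders WHERE total = (SELECT MAX(total) FROM orders)

Result:
customer | total  
---------+--------
Bob      | 1796.71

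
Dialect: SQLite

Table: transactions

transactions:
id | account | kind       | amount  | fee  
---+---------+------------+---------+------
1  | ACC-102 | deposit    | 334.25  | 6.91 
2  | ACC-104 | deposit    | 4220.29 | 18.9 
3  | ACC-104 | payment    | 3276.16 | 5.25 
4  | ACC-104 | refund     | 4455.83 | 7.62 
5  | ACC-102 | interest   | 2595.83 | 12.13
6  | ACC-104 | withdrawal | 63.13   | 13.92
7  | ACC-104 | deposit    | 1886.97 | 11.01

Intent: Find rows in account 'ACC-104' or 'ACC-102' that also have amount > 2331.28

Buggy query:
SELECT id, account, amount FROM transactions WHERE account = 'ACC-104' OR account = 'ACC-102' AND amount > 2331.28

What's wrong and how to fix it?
Bug: AND binds tighter than OR, so this parses as account = 'ACC-104' OR (account = 'ACC-102' AND amount > 2331.28)

Fix: Group the OR with parentheses (or use IN), then AND the threshold

Corrected query:
SELECT id, account, amount FROM transactions WHERE (account = 'ACC-104' OR account = 'ACC-102') AND amount > 2331.28

Result:
id | account | amount 
---+---------+--------
2  | ACC-104 | 4220.29
3  | ACC-104 | 3276.16
4  | ACC-104 | 4455.83
5  | ACC-102 | 2595.83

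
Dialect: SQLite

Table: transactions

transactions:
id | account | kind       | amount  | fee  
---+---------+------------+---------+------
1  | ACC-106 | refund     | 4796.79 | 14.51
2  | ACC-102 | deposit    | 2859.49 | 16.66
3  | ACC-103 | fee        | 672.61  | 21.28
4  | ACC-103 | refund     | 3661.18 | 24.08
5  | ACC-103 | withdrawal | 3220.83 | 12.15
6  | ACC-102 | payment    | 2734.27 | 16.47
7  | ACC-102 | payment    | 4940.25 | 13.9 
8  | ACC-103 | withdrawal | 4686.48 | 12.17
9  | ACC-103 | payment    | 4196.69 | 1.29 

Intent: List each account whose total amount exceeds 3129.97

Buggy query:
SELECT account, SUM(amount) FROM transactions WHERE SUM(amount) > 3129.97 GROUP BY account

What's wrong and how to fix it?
Bug: Aggregate functions cannot appear in a WHERE clause

Fix: Move the aggregate condition to a HAVING clause

Corrected query:
SELECT account, SUM(amount) FROM transactions GROUP BY account HAVING SUM(amount) > 3129.97

Result:
account | SUM(amount)
--------+------------
ACC-102 | 10534.01   
ACC-103 | 16437.79   
ACC-106 | 4796.79    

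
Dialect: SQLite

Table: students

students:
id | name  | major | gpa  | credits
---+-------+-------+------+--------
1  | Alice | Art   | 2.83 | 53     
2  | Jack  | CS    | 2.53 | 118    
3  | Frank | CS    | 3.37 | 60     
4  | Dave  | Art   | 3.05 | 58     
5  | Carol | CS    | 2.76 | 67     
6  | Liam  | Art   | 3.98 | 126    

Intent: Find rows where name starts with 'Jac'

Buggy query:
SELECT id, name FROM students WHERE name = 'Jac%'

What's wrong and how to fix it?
Bug: '=' compares the literal string including the % character; pattern matching needs LIKE

Fix: Replace '=' with LIKE so 'Jac%' is treated as a pattern

Corrected query:
SELECT id, name FROM students WHERE name LIKE 'Jac%'

Result:
id | name
---+-----
2  | Jack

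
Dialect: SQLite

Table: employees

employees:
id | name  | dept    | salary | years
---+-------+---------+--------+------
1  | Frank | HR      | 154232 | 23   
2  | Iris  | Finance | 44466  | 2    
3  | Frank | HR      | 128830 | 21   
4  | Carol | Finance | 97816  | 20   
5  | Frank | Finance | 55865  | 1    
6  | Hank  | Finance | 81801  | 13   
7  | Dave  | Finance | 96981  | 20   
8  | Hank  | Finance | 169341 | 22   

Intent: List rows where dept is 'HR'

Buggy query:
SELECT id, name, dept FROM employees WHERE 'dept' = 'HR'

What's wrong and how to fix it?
Bug: Single quotes denote string literals in SQL; the column name is being compared as a constant string

Fix: Remove the quotes around the column name (or use double quotes for an identifier)

Corrected query:
SELECT id, name, dept FROM employees WHERE dept = 'HR'

Result:
id | name  | dept
---+-------+-----
1  | Frank | HR  
3  | Frank | HR  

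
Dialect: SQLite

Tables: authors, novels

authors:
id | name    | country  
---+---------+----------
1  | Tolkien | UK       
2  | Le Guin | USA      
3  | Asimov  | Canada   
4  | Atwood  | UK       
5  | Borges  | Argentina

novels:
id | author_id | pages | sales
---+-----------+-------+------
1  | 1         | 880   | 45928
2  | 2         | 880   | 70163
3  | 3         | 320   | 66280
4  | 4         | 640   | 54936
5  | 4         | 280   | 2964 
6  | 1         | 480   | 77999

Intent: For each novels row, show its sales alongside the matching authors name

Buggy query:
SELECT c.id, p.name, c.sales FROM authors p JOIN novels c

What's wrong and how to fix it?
Bug: JOIN with no ON clause produces a cartesian product; every novels row pairs with every authors row

Fix: Specify the join condition linking the foreign key to the parent id

Corrected query:
SELECT c.id, p.name, c.sales FROM authors p JOIN novels c ON c.author_id = p.id

Result:
id | name    | sales
---+---------+------
1  | Tolkien | 45928
2  | Le Guin | 70163
3  | Asimov  | 66280
4  | Atwood  | 54936
5  | Atwood  | 2964 
6  | Tolkien | 77999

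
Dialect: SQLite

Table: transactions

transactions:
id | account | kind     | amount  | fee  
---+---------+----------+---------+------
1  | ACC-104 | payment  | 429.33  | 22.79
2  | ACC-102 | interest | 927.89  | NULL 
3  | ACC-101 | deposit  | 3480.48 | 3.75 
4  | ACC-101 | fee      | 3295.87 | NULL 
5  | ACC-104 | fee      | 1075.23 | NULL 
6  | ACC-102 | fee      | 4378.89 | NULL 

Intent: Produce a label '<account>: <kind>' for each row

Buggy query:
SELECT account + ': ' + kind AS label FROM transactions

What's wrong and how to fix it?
Bug: '+' is numeric addition; on text columns SQLite converts them to 0 instead of concatenating

Fix: Use the || operator for string concatenation

Corrected query:
SELECT account || ': ' || kind AS label FROM transactions

Result:
label            
-----------------
ACC-104: payment 
ACC-102: interest
ACC-101: deposit 
ACC-101: fee     
ACC-104: fee     
ACC-102: fee     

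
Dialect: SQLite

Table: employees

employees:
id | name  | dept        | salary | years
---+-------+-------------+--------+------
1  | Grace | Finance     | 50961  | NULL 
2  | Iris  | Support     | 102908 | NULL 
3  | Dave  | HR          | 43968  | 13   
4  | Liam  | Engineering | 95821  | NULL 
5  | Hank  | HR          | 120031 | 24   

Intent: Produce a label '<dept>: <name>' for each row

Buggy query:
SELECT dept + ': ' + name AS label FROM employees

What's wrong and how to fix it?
Bug: '+' is numeric addition; on text columns SQLite converts them to 0 instead of concatenating

Fix: Use the || operator for string concatenation

Corrected query:
SELECT dept || ': ' || name AS label FROM employees

Result:
label            
-----------------
Finance: Grace   
Support: Iris    
HR: Dave         
Engineering: Liam
HR: Hank         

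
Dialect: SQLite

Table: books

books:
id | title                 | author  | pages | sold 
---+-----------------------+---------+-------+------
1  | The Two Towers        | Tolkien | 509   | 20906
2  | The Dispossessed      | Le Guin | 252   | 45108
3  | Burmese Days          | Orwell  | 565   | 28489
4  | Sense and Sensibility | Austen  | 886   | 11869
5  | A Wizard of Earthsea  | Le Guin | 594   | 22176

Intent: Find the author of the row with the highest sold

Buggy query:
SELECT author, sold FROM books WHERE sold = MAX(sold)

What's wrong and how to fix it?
Bug: WHERE is evaluated per row; an aggregate over the whole table isn't defined there

Fix: Use a subquery: WHERE sold = (SELECT MAX(sold) FROM books)

Corrected query:
SELECT author, sold FROM books WHERE sold = (SELECT MAX(sold) FROM books)

Result:
author  | sold 
--------+------
Le Guin | 45108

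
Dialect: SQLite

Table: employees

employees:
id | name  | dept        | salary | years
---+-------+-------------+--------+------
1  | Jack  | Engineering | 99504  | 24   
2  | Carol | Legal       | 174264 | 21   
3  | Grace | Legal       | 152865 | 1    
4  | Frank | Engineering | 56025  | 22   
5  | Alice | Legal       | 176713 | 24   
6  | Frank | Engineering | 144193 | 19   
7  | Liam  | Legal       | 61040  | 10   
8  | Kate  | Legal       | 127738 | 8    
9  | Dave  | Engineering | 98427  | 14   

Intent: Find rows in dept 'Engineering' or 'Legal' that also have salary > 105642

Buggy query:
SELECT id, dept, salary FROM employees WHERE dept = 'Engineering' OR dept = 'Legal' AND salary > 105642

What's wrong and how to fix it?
Bug: Without parentheses, AND is evaluated before OR, so the salary filter only applies to the 'Legal' branch

Fix: Add parentheses around the OR so the AND applies to both alternatives

Corrected query:
SELECT id, dept, salary FROM employees WHERE (dept = 'Engineering' OR dept = 'Legal') AND salary > 105642

Result:
id | dept        | salary
---+-------------+-------
2  | Legal       | 174264
3  | Legal       | 152865
5  | Legal       | 176713
6  | Engineering | 144193
8  | Legal       | 127738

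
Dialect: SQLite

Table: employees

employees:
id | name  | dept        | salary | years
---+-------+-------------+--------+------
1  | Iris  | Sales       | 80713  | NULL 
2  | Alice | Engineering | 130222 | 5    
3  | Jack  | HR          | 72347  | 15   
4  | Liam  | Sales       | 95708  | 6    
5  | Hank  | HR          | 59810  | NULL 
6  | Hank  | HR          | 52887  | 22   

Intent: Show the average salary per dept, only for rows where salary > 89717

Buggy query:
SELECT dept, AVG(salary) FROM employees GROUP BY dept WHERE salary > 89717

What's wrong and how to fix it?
Bug: WHERE cannot follow GROUP BY

Fix: Place WHERE between FROM and GROUP BY

Corrected query:
SELECT dept, AVG(salary) FROM employees WHERE salary > 89717 GROUP BY dept

Result:
dept        | AVG(salary)
------------+------------
Engineering | 130222     
Sales       | 95708      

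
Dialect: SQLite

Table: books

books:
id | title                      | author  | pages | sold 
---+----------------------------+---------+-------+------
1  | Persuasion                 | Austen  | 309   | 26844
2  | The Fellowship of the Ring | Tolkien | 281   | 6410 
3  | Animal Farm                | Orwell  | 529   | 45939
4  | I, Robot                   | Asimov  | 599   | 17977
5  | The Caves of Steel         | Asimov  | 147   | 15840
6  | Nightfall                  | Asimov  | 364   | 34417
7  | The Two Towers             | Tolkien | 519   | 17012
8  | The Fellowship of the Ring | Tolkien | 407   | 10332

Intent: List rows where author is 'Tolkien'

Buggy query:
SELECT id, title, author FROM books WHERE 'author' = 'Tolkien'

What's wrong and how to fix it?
Bug: Single quotes denote string literals in SQL; the column name is being compared as a constant string

Fix: Reference the column as author without single quotes

Corrected query:
SELECT id, title, author FROM books WHERE author = 'Tolkien'

Result:
id | title                      | author 
---+----------------------------+--------
2  | The Fellowship of the Ring | Tolkien
7  | The Two Towers             | Tolkien
8  | The Fellowship of the Ring | Tolkien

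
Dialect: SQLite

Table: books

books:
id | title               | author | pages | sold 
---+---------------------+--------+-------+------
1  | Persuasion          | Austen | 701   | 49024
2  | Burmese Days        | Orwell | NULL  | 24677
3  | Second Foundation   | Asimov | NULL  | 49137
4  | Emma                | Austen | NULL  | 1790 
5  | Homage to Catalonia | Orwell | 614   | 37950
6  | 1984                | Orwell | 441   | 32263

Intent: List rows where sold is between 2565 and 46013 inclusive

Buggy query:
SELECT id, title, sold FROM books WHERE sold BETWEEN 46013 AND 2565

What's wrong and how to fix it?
Bug: The bounds are reversed; BETWEEN a AND b requires a <= b to match anything

Fix: Swap the bounds so the smaller value comes first

Corrected query:
SELECT id, title, sold FROM books WHERE sold BETWEEN 2565 AND 46013

Result:
id | title               | sold 
---+---------------------+------
2  | Burmese Days        | 24677
5  | Homage to Catalonia | 37950
6  | 1984                | 32263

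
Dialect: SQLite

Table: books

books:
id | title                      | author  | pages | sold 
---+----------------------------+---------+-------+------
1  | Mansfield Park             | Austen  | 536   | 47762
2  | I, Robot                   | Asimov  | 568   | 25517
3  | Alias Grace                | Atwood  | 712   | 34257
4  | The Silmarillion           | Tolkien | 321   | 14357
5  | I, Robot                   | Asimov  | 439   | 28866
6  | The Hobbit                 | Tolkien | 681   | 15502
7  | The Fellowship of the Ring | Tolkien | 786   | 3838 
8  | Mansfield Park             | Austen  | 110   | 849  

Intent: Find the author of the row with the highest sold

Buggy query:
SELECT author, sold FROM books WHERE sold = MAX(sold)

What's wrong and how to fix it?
Bug: WHERE is evaluated per row; an aggregate over the whole table isn't defined there

Fix: Wrap MAX in a scalar subquery so WHERE compares against a single value

Corrected query:
SELECT author, sold FROM books WHERE sold = (SELECT MAX(sold) FROM books)

Result:
author | sold 
-------+------
Austen | 47762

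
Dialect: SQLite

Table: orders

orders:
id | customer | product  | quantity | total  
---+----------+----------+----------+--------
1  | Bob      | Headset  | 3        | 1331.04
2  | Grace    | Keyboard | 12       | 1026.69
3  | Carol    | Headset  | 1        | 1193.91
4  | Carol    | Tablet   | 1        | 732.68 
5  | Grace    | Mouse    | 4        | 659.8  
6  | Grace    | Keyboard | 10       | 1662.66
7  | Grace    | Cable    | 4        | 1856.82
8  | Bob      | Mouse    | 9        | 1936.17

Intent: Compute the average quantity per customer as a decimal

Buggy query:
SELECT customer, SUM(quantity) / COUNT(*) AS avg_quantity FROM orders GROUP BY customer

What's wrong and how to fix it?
Bug: SUM(quantity) and COUNT(*) are both integers; the division truncates the fractional part

Fix: Multiply by 1.0 (or CAST to REAL) to force floating-point division

Corrected query:
SELECT customer, SUM(quantity) * 1.0 / COUNT(*) AS avg_quantity FROM orders GROUP BY customer

Result:
customer | avg_quantity
---------+-------------
Bob      | 6           
Carol    | 1           
Grace    | 7.5         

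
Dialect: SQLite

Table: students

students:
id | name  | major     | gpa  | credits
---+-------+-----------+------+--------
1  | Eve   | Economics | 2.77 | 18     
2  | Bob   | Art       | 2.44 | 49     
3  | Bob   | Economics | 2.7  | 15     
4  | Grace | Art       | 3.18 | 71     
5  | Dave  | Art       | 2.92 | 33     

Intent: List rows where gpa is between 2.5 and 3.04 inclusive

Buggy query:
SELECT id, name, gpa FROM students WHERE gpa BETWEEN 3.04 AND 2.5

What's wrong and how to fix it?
Bug: The bounds are reversed; BETWEEN a AND b requires a <= b to match anything

Fix: Write BETWEEN 2.5 AND 3.04

Corrected query:
SELECT id, name, gpa FROM students WHERE gpa BETWEEN 2.5 AND 3.04

Result:
id | name | gpa 
---+------+-----
1  | Eve  | 2.77
3  | Bob  | 2.7 
5  | Dave | 2.92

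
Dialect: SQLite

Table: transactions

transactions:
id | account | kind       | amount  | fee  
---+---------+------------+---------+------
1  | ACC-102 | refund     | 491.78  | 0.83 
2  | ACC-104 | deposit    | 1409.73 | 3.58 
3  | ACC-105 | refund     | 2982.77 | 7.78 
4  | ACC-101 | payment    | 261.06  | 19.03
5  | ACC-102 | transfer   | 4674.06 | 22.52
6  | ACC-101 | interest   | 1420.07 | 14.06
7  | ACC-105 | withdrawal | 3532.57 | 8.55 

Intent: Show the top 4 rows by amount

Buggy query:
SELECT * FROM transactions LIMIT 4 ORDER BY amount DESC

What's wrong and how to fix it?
Bug: ORDER BY cannot follow LIMIT; LIMIT is the final clause

Fix: Sort with ORDER BY, then apply LIMIT

Corrected query:
SELECT * FROM transactions ORDER BY amount DESC LIMIT 4

Result:
id | account | kind       | amount  | fee  
---+---------+------------+---------+------
5  | ACC-102 | transfer   | 4674.06 | 22.52
7  | ACC-105 | withdrawal | 3532.57 | 8.55 
3  | ACC-105 | refund     | 2982.77 | 7.78 
6  | ACC-101 | interest   | 1420.07 | 14.06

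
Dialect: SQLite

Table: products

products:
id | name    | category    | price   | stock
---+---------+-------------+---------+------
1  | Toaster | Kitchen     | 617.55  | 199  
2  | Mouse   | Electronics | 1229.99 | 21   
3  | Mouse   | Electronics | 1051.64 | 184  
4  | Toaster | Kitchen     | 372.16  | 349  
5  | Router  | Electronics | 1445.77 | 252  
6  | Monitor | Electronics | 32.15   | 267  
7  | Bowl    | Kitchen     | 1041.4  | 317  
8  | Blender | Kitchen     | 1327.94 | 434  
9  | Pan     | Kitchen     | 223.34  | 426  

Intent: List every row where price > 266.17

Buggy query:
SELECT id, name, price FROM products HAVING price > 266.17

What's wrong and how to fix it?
Bug: This is a non-aggregate query (no GROUP BY, no aggregates), so in SQLite the HAVING clause is invalid here; a row-level condition belongs in WHERE

Fix: Replace HAVING with WHERE since the condition applies to individual rows

Corrected query:
SELECT id, name, price FROM products WHERE price > 266.17

Result:
id | name    | price  
---+---------+--------
1  | Toaster | 617.55 
2  | Mouse   | 1229.99
3  | Mouse   | 1051.64
4  | Toaster | 372.16 
5  | Router  | 1445.77
7  | Bowl    | 1041.4 
8  | Blender | 1327.94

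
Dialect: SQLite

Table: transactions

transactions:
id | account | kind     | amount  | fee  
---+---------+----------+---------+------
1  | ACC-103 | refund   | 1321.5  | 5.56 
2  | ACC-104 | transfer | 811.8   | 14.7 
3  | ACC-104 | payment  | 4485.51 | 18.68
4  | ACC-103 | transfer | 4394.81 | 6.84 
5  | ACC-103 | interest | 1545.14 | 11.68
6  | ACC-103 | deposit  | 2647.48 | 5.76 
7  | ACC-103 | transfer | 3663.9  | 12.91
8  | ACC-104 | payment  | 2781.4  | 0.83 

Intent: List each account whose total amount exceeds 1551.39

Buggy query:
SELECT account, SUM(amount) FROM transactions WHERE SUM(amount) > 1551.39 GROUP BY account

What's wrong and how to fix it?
Bug: SUM(amount) is an aggregate, but WHERE filters rows before aggregation

Fix: Move the aggregate condition to a HAVING clause

Corrected query:
SELECT account, SUM(amount) FROM transactions GROUP BY account HAVING SUM(amount) > 1551.39

Result:
account | SUM(amount)
--------+------------
ACC-103 | 13572.83   
ACC-104 | 8078.71    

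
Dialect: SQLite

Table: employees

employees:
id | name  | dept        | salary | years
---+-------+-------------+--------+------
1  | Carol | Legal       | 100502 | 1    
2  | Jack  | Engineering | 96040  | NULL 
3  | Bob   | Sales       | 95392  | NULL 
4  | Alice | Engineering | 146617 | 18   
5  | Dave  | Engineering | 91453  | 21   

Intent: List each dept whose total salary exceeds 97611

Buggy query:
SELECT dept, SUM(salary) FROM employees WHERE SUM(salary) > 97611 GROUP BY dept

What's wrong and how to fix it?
Bug: Aggregate functions cannot appear in a WHERE clause

Fix: Use HAVING (which filters groups after aggregation) instead of WHERE

Corrected query:
SELECT dept, SUM(salary) FROM employees GROUP BY dept HAVING SUM(salary) > 97611

Result:
dept        | SUM(salary)
------------+------------
Engineering | 334110     
Legal       | 100502     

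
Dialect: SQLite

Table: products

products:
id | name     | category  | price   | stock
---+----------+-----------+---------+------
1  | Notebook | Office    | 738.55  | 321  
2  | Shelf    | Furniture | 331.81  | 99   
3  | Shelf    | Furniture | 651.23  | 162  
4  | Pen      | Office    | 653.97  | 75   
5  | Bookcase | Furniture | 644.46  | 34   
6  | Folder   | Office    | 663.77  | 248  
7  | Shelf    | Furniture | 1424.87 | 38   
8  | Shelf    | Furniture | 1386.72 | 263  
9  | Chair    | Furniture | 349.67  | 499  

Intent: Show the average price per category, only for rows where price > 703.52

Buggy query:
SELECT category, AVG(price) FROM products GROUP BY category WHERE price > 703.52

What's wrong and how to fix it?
Bug: Row-level WHERE must come before GROUP BY in the clause order

Fix: Place WHERE between FROM and GROUP BY

Corrected query:
SELECT category, AVG(price) FROM products WHERE price > 703.52 GROUP BY category

Result:
category  | AVG(price)
----------+-----------
Furniture | 1405.795  
Office    | 738.55    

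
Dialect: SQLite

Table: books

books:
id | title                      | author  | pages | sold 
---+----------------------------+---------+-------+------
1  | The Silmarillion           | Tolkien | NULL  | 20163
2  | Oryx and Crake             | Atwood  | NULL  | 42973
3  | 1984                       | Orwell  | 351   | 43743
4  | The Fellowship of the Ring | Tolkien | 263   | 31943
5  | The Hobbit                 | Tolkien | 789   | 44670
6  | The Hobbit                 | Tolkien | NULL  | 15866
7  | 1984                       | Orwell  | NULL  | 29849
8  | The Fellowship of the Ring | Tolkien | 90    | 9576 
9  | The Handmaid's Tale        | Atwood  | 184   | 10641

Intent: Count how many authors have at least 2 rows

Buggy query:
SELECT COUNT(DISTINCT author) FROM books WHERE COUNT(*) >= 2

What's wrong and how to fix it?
Bug: WHERE filters individual rows, not groups, so a group-level COUNT is invalid there

Fix: Use a subquery that GROUPs and filters with HAVING, then count its rows

Corrected query:
SELECT COUNT(*) FROM (SELECT author FROM books GROUP BY author HAVING COUNT(*) >= 2)

Result:
COUNT(*)
--------
3       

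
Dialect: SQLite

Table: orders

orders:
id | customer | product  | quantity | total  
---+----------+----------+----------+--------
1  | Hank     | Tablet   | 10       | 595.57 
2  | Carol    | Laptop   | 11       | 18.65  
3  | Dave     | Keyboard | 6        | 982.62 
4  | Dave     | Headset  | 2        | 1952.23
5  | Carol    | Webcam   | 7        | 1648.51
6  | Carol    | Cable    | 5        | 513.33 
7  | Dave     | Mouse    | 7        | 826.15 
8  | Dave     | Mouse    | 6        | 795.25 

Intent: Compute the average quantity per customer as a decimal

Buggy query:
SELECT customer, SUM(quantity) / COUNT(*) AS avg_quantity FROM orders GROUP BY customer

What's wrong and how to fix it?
Bug: SUM(quantity) and COUNT(*) are both integers; the division truncates the fractional part

Fix: Multiply by 1.0 (or CAST to REAL) to force floating-point division

Corrected query:
SELECT customer, SUM(quantity) * 1.0 / COUNT(*) AS avg_quantity FROM orders GROUP BY customer

Result:
customer | avg_quantity
---------+-------------
Carol    | 7.666667    
Dave     | 5.25        
Hank     | 10          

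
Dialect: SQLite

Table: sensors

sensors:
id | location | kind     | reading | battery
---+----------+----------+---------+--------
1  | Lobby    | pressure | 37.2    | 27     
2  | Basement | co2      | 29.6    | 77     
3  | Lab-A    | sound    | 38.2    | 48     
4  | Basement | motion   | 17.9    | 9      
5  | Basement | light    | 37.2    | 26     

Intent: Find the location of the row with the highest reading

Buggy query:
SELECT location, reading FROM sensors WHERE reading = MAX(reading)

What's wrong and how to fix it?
Bug: MAX(reading) is an aggregate and cannot be used directly in WHERE

Fix: Use a subquery: WHERE reading = (SELECT MAX(reading) FROM sensors)

Corrected query:
SELECT location, reading FROM sensors WHERE reading = (SELECT MAX(reading) FROM sensors)

Result:
location | reading
---------+--------
Lab-A    | 38.2   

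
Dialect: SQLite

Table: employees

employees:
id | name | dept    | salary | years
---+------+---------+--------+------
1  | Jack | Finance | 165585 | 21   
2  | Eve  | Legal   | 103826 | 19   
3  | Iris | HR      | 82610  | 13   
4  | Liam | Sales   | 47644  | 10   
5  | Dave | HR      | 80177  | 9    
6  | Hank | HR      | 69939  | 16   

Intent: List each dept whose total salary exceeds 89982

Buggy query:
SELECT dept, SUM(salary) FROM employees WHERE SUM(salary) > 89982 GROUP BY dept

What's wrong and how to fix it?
Bug: Aggregate functions cannot appear in a WHERE clause

Fix: Use HAVING (which filters groups after aggregation) instead of WHERE

Corrected query:
SELECT dept, SUM(salary) FROM employees GROUP BY dept HAVING SUM(salary) > 89982

Result:
dept    | SUM(salary)
--------+------------
Finance | 165585     
HR      | 232726     
Legal   | 103826     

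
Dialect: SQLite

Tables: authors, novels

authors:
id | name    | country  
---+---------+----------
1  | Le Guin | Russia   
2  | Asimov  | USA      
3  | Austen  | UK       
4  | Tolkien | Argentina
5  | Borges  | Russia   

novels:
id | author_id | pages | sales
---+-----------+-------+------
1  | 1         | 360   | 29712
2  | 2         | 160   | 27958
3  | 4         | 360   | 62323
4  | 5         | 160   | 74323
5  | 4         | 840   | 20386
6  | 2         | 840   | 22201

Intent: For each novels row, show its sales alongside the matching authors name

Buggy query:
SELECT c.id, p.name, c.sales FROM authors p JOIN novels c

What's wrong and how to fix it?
Bug: Missing join condition: each novels row is matched to all authors rows instead of just its own

Fix: Add ON c.author_id = p.id to the JOIN

Corrected query:
SELECT c.id, p.name, c.sales FROM authors p JOIN novels c ON c.author_id = p.id

Result:
id | name    | sales
---+---------+------
1  | Le Guin | 29712
2  | Asimov  | 27958
3  | Tolkien | 62323
4  | Borges  | 74323
5  | Tolkien | 20386
6  | Asimov  | 22201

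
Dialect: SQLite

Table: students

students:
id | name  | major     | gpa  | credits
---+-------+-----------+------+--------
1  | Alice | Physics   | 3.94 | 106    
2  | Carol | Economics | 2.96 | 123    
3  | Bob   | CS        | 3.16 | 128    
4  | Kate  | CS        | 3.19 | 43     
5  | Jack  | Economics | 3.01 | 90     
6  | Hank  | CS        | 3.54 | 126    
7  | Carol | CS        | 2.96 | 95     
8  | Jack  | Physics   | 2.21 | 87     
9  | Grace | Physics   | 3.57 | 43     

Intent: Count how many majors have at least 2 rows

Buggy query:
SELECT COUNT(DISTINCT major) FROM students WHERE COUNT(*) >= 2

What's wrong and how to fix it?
Bug: WHERE filters individual rows, not groups, so a group-level COUNT is invalid there

Fix: Use a subquery that GROUPs and filters with HAVING, then count its rows

Corrected query:
SELECT COUNT(*) FROM (SELECT major FROM students GROUP BY major HAVING COUNT(*) >= 2)

Result:
COUNT(*)
--------
3       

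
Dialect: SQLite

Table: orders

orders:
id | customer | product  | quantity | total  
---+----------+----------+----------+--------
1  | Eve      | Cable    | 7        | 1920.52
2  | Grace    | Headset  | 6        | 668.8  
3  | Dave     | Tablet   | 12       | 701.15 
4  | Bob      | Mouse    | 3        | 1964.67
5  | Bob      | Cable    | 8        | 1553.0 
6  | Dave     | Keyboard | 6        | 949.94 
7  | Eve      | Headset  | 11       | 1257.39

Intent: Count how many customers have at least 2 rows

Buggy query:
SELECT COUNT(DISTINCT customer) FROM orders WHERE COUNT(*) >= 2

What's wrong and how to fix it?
Bug: COUNT(*) cannot appear in WHERE; the per-group count doesn't exist yet

Fix: Use a subquery that GROUPs and filters with HAVING, then count its rows

Corrected query:
SELECT COUNT(*) FROM (SELECT customer FROM orders GROUP BY customer HAVING COUNT(*) >= 2)

Result:
COUNT(*)
--------
3       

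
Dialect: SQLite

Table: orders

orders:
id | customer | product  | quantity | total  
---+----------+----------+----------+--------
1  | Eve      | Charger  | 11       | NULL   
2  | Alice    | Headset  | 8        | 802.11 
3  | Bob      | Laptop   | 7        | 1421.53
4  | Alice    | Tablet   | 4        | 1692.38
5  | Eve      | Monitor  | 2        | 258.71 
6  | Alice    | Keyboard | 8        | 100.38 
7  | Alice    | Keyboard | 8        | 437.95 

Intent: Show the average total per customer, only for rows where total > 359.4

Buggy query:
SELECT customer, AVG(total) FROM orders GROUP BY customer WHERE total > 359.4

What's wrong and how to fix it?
Bug: WHERE cannot follow GROUP BY

Fix: Move the WHERE clause before GROUP BY

Corrected query:
SELECT customer, AVG(total) FROM orders WHERE total > 359.4 GROUP BY customer

Result:
customer | AVG(total)
---------+-----------
Alice    | 977.48    
Bob      | 1421.53   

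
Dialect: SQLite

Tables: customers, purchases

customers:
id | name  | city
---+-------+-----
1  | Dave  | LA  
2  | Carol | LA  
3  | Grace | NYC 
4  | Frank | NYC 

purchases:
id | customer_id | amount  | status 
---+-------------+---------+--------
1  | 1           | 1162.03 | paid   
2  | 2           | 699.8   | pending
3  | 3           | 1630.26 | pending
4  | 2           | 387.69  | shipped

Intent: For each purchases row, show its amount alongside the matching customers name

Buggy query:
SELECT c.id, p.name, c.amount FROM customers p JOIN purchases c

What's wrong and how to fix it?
Bug: Missing join condition: each purchases row is matched to all customers rows instead of just its own

Fix: Add ON c.customer_id = p.id to the JOIN

Corrected query:
SELECT c.id, p.name, c.amount FROM customers p JOIN purchases c ON c.customer_id = p.id

Result:
id | name  | amount 
---+-------+--------
1  | Dave  | 1162.03
2  | Carol | 699.8  
3  | Grace | 1630.26
4  | Carol | 387.69 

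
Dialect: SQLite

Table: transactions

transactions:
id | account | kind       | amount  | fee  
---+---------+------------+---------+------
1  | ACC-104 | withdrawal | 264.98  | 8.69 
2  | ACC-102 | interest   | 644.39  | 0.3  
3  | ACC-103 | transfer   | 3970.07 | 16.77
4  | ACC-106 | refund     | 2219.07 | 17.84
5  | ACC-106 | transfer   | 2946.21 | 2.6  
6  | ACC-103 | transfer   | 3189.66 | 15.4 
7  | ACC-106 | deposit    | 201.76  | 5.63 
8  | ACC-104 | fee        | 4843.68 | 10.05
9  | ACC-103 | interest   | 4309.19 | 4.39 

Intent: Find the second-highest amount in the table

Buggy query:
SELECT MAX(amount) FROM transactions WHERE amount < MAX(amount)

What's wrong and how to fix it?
Bug: The inner MAX is an aggregate inside WHERE, which is not allowed

Fix: Put the inner MAX in a scalar subquery

Corrected query:
SELECT MAX(amount) FROM transactions WHERE amount < (SELECT MAX(amount) FROM transactions)

Result:
MAX(amount)
-----------
4309.19    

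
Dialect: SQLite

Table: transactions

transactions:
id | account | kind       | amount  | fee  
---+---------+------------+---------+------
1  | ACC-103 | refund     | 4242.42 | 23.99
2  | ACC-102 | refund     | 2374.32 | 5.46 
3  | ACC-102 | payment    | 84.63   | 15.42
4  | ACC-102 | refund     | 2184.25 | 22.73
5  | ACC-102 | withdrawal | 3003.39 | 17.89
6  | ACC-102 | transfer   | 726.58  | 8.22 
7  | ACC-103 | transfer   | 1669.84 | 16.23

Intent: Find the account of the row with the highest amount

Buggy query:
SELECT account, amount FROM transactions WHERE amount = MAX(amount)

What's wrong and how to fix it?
Bug: WHERE is evaluated per row; an aggregate over the whole table isn't defined there

Fix: Use a subquery: WHERE amount = (SELECT MAX(amount) FROM transactions)

Corrected query:
SELECT account, amount FROM transactions WHERE amount = (SELECT MAX(amount) FROM transactions)

Result:
account | amount 
--------+--------
ACC-103 | 4242.42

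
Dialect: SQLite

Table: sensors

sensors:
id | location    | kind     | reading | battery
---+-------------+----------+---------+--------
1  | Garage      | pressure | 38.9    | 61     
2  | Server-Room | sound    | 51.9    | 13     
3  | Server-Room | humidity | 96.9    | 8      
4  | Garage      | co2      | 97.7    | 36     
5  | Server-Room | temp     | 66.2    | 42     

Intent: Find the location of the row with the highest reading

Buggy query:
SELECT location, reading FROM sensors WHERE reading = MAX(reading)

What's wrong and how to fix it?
Bug: WHERE is evaluated per row; an aggregate over the whole table isn't defined there

Fix: Wrap MAX in a scalar subquery so WHERE compares against a single value

Corrected query:
SELECT location, reading FROM sensors WHERE reading = (SELECT MAX(reading) FROM sensors)

Result:
location | reading
---------+--------
Garage   | 97.7   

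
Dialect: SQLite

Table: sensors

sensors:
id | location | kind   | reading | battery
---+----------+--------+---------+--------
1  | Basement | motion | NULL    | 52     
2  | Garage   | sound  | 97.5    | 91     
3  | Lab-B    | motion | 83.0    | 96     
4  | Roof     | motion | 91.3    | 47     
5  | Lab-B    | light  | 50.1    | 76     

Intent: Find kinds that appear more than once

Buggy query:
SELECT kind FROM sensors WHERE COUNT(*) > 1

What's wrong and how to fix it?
Bug: WHERE can't reference COUNT(*); aggregates are computed after WHERE

Fix: GROUP BY kind, then filter groups with HAVING COUNT(*) > 1

Corrected query:
SELECT kind FROM sensors GROUP BY kind HAVING COUNT(*) > 1

Result:
kind  
------
motion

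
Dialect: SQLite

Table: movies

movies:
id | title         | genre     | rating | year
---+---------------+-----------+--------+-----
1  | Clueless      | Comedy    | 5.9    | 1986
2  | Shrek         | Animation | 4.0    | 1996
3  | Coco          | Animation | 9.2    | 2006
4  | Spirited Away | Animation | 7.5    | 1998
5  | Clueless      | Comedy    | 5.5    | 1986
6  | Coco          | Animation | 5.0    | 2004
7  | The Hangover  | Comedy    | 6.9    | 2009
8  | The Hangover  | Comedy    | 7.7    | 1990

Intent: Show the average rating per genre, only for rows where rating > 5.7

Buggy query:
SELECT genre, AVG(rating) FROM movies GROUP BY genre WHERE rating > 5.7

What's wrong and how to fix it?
Bug: Row-level WHERE must come before GROUP BY in the clause order

Fix: Move the WHERE clause before GROUP BY

Corrected query:
SELECT genre, AVG(rating) FROM movies WHERE rating > 5.7 GROUP BY genre

Result:
genre     | AVG(rating)
----------+------------
Animation | 8.35       
Comedy    | 6.833333   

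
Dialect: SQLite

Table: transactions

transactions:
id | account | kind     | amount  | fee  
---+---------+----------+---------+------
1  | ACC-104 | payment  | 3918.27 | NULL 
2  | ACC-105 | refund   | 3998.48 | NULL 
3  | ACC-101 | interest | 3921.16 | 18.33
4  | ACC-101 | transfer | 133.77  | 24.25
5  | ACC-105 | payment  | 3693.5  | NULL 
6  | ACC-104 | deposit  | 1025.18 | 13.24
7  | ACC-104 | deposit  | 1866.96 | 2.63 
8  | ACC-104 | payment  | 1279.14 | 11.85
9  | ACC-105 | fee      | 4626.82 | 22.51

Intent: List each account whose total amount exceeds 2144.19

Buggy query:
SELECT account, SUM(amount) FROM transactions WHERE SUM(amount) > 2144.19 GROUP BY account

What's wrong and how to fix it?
Bug: WHERE runs before GROUP BY, so aggregates aren't available there

Fix: Use HAVING (which filters groups after aggregation) instead of WHERE

Corrected query:
SELECT account, SUM(amount) FROM transactions GROUP BY account HAVING SUM(amount) > 2144.19

Result:
account | SUM(amount)
--------+------------
ACC-101 | 4054.93    
ACC-104 | 8089.55    
ACC-105 | 12318.8    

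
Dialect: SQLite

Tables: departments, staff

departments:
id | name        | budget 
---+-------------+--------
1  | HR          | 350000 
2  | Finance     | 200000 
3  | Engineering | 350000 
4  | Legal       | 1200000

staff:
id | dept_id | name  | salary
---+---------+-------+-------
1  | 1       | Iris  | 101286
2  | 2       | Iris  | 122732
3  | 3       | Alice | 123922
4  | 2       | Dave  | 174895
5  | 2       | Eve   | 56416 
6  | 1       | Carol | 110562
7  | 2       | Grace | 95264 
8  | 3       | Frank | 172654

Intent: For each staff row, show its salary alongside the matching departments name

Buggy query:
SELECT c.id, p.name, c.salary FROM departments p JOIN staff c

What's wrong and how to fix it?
Bug: Missing join condition: each staff row is matched to all departments rows instead of just its own

Fix: Specify the join condition linking the foreign key to the parent id

Corrected query:
SELECT c.id, p.name, c.salary FROM departments p JOIN staff c ON c.dept_id = p.id

Result:
id | name        | salary
---+-------------+-------
1  | HR          | 101286
2  | Finance     | 122732
3  | Engineering | 123922
4  | Finance     | 174895
5  | Finance     | 56416 
6  | HR          | 110562
7  | Finance     | 95264 
8  | Engineering | 172654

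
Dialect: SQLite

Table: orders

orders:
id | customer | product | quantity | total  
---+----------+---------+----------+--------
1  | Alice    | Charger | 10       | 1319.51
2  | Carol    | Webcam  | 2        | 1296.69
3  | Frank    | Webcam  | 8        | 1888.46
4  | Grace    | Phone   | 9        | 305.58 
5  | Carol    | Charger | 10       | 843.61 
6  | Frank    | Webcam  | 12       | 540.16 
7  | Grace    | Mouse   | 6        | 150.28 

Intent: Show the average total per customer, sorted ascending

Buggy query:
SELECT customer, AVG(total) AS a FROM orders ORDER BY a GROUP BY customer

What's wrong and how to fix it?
Bug: ORDER BY appears before GROUP BY; SQL clause order requires GROUP BY first

Fix: Reorder: SELECT … FROM … GROUP BY … ORDER BY …

Corrected query:
SELECT customer, AVG(total) AS a FROM orders GROUP BY customer ORDER BY a

Result:
customer | a      
---------+--------
Grace    | 227.93 
Carol    | 1070.15
Frank    | 1214.31
Alice    | 1319.51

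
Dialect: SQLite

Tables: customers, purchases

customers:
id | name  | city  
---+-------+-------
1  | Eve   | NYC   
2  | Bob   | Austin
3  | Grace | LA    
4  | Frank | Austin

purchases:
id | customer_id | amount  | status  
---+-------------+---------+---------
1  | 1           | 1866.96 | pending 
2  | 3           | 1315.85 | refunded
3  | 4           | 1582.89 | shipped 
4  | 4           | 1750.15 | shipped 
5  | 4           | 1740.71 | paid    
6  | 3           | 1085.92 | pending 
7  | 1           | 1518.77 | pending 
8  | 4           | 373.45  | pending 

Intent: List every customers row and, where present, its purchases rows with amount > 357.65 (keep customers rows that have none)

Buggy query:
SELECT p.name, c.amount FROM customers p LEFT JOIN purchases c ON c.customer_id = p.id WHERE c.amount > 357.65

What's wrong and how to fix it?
Bug: Filtering c.amount in WHERE discards the NULL rows produced by LEFT JOIN, turning it into an inner join

Fix: Move the right-table condition into the ON clause so unmatched parents are kept

Corrected query:
SELECT p.name, c.amount FROM customers p LEFT JOIN purchases c ON c.customer_id = p.id AND c.amount > 357.65

Result:
name  | amount 
------+--------
Eve   | 1518.77
Eve   | 1866.96
Bob   | NULL   
Grace | 1085.92
Grace | 1315.85
Frank | 373.45 
Frank | 1582.89
Frank | 1740.71
Frank | 1750.15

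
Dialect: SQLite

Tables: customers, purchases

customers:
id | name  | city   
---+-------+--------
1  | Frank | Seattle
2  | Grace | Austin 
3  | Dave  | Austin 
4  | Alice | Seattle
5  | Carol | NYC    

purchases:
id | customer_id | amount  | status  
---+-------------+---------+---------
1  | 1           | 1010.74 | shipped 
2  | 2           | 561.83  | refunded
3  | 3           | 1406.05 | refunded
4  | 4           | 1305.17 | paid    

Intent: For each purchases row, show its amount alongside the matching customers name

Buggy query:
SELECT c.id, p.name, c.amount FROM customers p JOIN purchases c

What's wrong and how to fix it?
Bug: Missing join condition: each purchases row is matched to all customers rows instead of just its own

Fix: Specify the join condition linking the foreign key to the parent id

Corrected query:
SELECT c.id, p.name, c.amount FROM customers p JOIN purchases c ON c.customer_id = p.id

Result:
id | name  | amount 
---+-------+--------
1  | Frank | 1010.74
2  | Grace | 561.83 
3  | Dave  | 1406.05
4  | Alice | 1305.17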